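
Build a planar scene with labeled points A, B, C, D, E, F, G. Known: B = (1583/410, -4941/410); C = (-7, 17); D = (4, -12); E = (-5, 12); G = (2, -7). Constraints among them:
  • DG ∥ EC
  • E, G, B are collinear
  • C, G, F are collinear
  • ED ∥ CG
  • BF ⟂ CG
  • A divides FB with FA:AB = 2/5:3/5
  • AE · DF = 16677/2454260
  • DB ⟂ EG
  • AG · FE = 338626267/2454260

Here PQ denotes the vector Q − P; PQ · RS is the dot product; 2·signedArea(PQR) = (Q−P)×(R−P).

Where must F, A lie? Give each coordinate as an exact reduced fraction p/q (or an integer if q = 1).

1. F_x = 116431/29930  [C, G, F are collinear ∩ BF ⟂ CG]
2. F_y = -180183/14965  [C, G, F are collinear ∩ BF ⟂ CG]
   → F = (116431/29930, -180183/14965)
3. A_x = 580411/149650  [A divides FB with FA:AB = 2/5:3/5]
4. A_y = -901242/74825  [A divides FB with FA:AB = 2/5:3/5]
   → A = (580411/149650, -901242/74825)

A = (580411/149650, -901242/74825)
F = (116431/29930, -180183/14965)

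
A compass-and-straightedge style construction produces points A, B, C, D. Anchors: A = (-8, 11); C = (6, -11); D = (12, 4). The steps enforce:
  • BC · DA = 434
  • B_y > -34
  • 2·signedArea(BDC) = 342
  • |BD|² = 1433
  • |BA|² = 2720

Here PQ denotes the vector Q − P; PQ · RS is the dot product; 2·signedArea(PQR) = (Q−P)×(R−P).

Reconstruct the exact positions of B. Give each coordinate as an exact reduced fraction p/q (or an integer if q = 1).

B = (20, -33)

1. B_x = 20  [2·signedArea(BDC) = 342 ∩ BC · DA = 434]
2. B_y = -33  [2·signedArea(BDC) = 342 ∩ BC · DA = 434]
   → B = (20, -33)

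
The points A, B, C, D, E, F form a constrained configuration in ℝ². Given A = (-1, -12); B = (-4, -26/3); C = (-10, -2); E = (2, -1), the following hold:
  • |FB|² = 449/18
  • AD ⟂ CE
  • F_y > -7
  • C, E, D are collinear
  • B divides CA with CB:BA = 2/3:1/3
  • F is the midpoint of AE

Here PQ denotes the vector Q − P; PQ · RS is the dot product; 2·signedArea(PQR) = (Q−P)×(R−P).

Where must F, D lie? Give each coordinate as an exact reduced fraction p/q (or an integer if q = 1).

D = (-274/145, -192/145)
F = (1/2, -13/2)

1. F_x = 1/2  [F is the midpoint of AE]
2. F_y = -13/2  [F is the midpoint of AE]
   → F = (1/2, -13/2)
3. D_x = -274/145  [C, E, D are collinear ∩ AD ⟂ CE]
4. D_y = -192/145  [C, E, D are collinear ∩ AD ⟂ CE]
   → D = (-274/145, -192/145)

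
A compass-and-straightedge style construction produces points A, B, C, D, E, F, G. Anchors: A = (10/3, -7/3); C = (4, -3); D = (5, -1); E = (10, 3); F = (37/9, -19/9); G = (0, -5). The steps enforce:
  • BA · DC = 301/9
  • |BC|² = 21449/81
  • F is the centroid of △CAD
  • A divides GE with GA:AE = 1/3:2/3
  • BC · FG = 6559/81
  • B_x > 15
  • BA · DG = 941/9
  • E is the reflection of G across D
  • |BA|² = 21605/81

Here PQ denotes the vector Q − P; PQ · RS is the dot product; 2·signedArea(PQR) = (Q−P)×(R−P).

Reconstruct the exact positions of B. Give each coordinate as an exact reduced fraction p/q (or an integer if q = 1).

B = (143/9, 73/9)

1. B_x = 143/9  [BC · FG = 6559/81 ∩ BA · DG = 941/9]
2. B_y = 73/9  [BC · FG = 6559/81 ∩ BA · DG = 941/9]
   → B = (143/9, 73/9)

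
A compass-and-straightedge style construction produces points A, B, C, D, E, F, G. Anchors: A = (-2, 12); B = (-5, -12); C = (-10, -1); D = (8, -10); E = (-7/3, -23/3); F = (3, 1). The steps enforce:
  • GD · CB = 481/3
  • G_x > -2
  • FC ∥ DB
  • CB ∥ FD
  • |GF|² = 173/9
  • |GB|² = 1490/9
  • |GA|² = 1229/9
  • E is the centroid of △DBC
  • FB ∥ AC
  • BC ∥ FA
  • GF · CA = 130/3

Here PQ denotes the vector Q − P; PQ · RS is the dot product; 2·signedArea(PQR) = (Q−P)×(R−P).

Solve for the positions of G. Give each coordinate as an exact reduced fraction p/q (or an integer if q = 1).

1. G_x = -4/3  [GD · CB = 481/3 ∩ GF · CA = 130/3]
2. G_y = 1/3  [GD · CB = 481/3 ∩ GF · CA = 130/3]
   → G = (-4/3, 1/3)

G = (-4/3, 1/3)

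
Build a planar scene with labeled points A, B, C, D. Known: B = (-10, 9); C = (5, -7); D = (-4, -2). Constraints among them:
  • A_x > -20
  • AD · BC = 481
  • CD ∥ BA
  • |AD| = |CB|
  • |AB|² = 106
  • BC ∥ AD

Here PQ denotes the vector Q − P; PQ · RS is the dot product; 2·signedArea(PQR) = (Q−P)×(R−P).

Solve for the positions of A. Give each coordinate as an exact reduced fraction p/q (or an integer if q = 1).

A = (-19, 14)

1. A_x = -19  [BC ∥ AD ∩ CD ∥ BA]
2. A_y = 14  [BC ∥ AD ∩ CD ∥ BA]
   → A = (-19, 14)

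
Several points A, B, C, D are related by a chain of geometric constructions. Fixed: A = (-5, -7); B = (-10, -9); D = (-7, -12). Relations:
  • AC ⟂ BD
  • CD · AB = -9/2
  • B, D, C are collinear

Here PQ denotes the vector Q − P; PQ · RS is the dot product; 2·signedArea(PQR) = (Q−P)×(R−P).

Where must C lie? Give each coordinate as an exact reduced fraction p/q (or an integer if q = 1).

C = (-17/2, -21/2)

1. C_x = -17/2  [B, D, C are collinear ∩ AC ⟂ BD]
2. C_y = -21/2  [B, D, C are collinear ∩ AC ⟂ BD]
   → C = (-17/2, -21/2)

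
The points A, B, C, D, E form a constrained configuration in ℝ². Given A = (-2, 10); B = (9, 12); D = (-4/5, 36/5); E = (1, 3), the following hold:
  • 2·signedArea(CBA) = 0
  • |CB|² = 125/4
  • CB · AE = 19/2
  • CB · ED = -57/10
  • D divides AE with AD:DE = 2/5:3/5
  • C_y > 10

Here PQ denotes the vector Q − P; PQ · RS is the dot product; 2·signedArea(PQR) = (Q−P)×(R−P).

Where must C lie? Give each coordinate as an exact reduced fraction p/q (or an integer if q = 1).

1. C_x = 7/2  [2·signedArea(CBA) = 0 ∩ CB · ED = -57/10]
2. C_y = 11  [2·signedArea(CBA) = 0 ∩ CB · ED = -57/10]
   → C = (7/2, 11)

C = (7/2, 11)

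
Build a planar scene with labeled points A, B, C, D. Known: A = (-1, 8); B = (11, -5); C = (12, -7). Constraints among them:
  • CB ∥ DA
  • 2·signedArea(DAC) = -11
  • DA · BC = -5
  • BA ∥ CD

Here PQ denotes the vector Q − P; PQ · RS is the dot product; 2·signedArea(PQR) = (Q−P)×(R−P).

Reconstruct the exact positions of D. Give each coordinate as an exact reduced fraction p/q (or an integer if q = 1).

1. D_x = 0  [CB ∥ DA ∩ BA ∥ CD]
2. D_y = 6  [CB ∥ DA ∩ BA ∥ CD]
   → D = (0, 6)

D = (0, 6)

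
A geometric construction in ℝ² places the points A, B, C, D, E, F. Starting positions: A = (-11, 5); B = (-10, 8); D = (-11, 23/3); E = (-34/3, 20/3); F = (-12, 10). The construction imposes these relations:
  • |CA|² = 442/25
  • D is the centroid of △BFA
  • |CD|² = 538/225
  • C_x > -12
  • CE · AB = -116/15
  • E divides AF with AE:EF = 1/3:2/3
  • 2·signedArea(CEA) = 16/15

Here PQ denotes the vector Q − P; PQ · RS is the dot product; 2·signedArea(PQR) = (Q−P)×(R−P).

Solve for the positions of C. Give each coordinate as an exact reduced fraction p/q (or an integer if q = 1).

1. C_x = -56/5  [2·signedArea(CEA) = 16/15 ∩ CE · AB = -116/15]
2. C_y = 46/5  [2·signedArea(CEA) = 16/15 ∩ CE · AB = -116/15]
   → C = (-56/5, 46/5)

C = (-56/5, 46/5)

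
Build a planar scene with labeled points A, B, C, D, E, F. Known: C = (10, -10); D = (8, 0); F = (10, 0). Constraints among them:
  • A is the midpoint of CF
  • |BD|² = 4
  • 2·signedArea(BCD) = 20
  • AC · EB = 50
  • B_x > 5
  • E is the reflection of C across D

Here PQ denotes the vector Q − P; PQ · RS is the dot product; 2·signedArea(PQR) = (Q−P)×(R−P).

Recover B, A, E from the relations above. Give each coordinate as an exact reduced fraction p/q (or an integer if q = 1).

1. A_x = 10  [A is the midpoint of CF]
2. A_y = -5  [A is the midpoint of CF]
   → A = (10, -5)
3. E_x = 6  [E is the reflection of C across D]
4. E_y = 10  [E is the reflection of C across D]
   → E = (6, 10)
5. B_x = 6  [2·signedArea(BCD) = 20 ∩ AC · EB = 50]
6. B_y = 0  [2·signedArea(BCD) = 20 ∩ AC · EB = 50]
   → B = (6, 0)

A = (10, -5)
B = (6, 0)
E = (6, 10)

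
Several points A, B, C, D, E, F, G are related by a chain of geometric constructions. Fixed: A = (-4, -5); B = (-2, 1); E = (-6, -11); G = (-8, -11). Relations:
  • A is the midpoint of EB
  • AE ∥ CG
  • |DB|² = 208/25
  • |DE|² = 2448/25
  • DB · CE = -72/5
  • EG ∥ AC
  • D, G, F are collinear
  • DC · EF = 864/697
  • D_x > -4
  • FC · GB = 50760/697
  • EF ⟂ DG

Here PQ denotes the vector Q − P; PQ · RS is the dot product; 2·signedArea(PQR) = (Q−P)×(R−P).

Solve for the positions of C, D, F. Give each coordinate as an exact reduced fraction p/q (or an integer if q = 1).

1. C_x = -6  [AE ∥ CG ∩ EG ∥ AC]
2. C_y = -5  [AE ∥ CG ∩ EG ∥ AC]
   → C = (-6, -5)
3. D_y = -7/5  [DB · CE = -72/5]
4. D_x = -18/5  [|DE|² = 2448/25]
   → D = (-18/5, -7/5)
5. F_x = -5334/697  [DC · EF = 864/697 ∩ D, G, F are collinear]
6. F_y = -7139/697  [DC · EF = 864/697 ∩ D, G, F are collinear]
   → F = (-5334/697, -7139/697)

C = (-6, -5)
D = (-18/5, -7/5)
F = (-5334/697, -7139/697)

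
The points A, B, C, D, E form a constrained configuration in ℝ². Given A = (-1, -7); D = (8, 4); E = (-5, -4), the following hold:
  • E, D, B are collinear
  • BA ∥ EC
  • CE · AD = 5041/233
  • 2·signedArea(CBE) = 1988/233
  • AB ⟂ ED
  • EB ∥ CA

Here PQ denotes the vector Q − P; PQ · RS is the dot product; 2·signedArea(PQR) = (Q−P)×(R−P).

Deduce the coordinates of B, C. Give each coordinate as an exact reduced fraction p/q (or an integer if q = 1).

1. B_x = -801/233  [E, D, B are collinear ∩ AB ⟂ ED]
2. B_y = -708/233  [E, D, B are collinear ∩ AB ⟂ ED]
   → B = (-801/233, -708/233)
3. C_x = -597/233  [EB ∥ CA ∩ BA ∥ EC]
4. C_y = -1855/233  [EB ∥ CA ∩ BA ∥ EC]
   → C = (-597/233, -1855/233)

B = (-801/233, -708/233)
C = (-597/233, -1855/233)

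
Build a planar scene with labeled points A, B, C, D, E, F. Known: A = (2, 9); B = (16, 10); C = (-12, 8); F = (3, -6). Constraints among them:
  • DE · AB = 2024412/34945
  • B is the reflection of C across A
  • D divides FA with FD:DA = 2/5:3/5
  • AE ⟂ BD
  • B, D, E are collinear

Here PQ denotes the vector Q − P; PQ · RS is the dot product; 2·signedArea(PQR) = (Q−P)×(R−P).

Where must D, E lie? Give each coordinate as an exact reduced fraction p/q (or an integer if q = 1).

D = (13/5, 0)
E = (45628/6989, 20490/6989)

1. D_x = 13/5  [D divides FA with FD:DA = 2/5:3/5]
2. D_y = 0  [D divides FA with FD:DA = 2/5:3/5]
   → D = (13/5, 0)
3. E_x = 45628/6989  [B, D, E are collinear ∩ AE ⟂ BD]
4. E_y = 20490/6989  [B, D, E are collinear ∩ AE ⟂ BD]
   → E = (45628/6989, 20490/6989)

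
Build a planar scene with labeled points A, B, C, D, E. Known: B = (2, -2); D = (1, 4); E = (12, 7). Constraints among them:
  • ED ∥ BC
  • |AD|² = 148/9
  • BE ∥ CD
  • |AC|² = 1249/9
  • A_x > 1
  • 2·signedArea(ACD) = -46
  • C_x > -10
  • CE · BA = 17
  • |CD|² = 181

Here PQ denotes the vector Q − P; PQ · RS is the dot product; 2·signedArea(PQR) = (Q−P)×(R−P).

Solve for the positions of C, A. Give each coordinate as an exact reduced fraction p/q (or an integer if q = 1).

A = (5/3, 0)
C = (-9, -5)

1. C_x = -9  [BE ∥ CD ∩ ED ∥ BC]
2. C_y = -5  [BE ∥ CD ∩ ED ∥ BC]
   → C = (-9, -5)
3. A_x = 5/3  [2·signedArea(ACD) = -46 ∩ CE · BA = 17]
4. A_y = 0  [2·signedArea(ACD) = -46 ∩ CE · BA = 17]
   → A = (5/3, 0)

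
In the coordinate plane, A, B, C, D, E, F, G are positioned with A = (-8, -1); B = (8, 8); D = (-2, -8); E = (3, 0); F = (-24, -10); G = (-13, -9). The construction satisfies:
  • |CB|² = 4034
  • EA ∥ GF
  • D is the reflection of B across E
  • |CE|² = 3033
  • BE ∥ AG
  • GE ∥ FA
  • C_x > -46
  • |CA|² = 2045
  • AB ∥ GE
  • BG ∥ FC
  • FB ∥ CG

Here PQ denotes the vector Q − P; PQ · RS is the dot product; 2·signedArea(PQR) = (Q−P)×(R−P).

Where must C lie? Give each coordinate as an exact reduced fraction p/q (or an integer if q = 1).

C = (-45, -27)

1. C_x = -45  [FB ∥ CG ∩ BG ∥ FC]
2. C_y = -27  [FB ∥ CG ∩ BG ∥ FC]
   → C = (-45, -27)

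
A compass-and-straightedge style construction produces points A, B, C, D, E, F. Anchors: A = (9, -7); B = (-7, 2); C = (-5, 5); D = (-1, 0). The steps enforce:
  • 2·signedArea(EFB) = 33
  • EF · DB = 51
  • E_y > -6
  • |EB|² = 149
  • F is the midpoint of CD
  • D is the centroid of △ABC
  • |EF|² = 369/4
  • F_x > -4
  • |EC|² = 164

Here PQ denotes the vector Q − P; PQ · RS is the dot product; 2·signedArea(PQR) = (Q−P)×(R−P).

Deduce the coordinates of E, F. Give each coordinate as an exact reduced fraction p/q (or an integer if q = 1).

1. F_x = -3  [F is the midpoint of CD]
2. F_y = 5/2  [F is the midpoint of CD]
   → F = (-3, 5/2)
3. E_x = 3  [2·signedArea(EFB) = 33 ∩ EF · DB = 51]
4. E_y = -5  [2·signedArea(EFB) = 33 ∩ EF · DB = 51]
   → E = (3, -5)

E = (3, -5)
F = (-3, 5/2)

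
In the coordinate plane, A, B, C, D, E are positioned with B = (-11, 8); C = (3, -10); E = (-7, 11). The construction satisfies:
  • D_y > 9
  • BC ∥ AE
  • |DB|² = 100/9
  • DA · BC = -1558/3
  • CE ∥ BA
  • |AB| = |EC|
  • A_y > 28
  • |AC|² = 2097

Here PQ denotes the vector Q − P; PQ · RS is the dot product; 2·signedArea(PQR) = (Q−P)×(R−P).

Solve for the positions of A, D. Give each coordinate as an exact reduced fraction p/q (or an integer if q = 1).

A = (-21, 29)
D = (-25/3, 10)

1. A_x = -21  [BC ∥ AE ∩ CE ∥ BA]
2. A_y = 29  [BC ∥ AE ∩ CE ∥ BA]
   → A = (-21, 29)
3. D_x = -25/3  [line -14·x + 18·y + -890/3 = 0 ∩ |DB|² = 100/9]
4. D_y = 10  [line -14·x + 18·y + -890/3 = 0 ∩ |DB|² = 100/9]
   → D = (-25/3, 10)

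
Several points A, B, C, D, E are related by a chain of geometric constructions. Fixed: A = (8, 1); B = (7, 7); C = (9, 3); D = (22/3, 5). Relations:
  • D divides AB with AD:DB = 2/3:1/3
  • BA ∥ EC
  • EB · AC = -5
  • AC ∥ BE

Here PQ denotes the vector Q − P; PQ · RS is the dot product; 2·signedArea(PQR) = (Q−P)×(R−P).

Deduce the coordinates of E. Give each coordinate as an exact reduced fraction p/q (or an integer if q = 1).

1. E_x = 8  [BA ∥ EC ∩ AC ∥ BE]
2. E_y = 9  [BA ∥ EC ∩ AC ∥ BE]
   → E = (8, 9)

E = (8, 9)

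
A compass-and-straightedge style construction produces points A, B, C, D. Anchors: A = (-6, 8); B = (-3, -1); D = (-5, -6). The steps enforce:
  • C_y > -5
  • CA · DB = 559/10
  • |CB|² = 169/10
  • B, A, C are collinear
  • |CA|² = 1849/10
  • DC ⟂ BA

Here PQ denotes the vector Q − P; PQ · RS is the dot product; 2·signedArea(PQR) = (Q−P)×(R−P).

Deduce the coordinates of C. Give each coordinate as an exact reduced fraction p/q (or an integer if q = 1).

1. C_x = -17/10  [B, A, C are collinear ∩ DC ⟂ BA]
2. C_y = -49/10  [B, A, C are collinear ∩ DC ⟂ BA]
   → C = (-17/10, -49/10)

C = (-17/10, -49/10)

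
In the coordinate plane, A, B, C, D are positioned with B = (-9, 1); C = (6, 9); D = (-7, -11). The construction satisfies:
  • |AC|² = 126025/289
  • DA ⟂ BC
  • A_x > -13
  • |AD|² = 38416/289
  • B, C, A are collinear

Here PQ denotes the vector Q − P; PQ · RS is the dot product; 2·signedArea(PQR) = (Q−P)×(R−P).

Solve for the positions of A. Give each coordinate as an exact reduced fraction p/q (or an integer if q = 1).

A = (-3591/289, -239/289)

1. A_x = -3591/289  [B, C, A are collinear ∩ DA ⟂ BC]
2. A_y = -239/289  [B, C, A are collinear ∩ DA ⟂ BC]
   → A = (-3591/289, -239/289)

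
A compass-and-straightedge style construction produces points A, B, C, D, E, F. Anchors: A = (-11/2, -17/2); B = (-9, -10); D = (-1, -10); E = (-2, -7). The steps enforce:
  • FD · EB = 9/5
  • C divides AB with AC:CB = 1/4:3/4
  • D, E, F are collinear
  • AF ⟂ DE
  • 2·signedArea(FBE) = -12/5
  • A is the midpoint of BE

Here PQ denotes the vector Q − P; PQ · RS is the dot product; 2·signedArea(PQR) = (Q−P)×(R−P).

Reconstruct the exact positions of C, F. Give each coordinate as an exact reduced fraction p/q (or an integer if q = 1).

1. C_x = -51/8  [C divides AB with AC:CB = 1/4:3/4]
2. C_y = -71/8  [C divides AB with AC:CB = 1/4:3/4]
   → C = (-51/8, -71/8)
3. F_x = -19/10  [D, E, F are collinear ∩ AF ⟂ DE]
4. F_y = -73/10  [D, E, F are collinear ∩ AF ⟂ DE]
   → F = (-19/10, -73/10)

C = (-51/8, -71/8)
F = (-19/10, -73/10)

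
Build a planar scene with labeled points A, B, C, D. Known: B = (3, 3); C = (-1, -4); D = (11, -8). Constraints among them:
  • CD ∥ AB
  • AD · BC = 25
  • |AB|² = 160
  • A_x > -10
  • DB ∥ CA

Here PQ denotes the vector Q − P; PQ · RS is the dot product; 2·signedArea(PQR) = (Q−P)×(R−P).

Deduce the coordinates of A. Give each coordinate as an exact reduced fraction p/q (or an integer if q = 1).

A = (-9, 7)

1. A_x = -9  [CD ∥ AB ∩ DB ∥ CA]
2. A_y = 7  [CD ∥ AB ∩ DB ∥ CA]
   → A = (-9, 7)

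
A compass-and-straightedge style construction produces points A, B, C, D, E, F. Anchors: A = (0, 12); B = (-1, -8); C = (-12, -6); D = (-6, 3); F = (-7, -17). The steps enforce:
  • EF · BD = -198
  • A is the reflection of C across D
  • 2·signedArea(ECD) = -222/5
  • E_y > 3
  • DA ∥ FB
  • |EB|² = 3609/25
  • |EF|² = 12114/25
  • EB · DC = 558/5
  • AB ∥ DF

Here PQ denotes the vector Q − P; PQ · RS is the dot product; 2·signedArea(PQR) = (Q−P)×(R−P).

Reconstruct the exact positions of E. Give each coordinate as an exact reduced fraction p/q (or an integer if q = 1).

1. E_x = -2/5  [EF · BD = -198 ∩ EB · DC = 558/5]
2. E_y = 4  [EF · BD = -198 ∩ EB · DC = 558/5]
   → E = (-2/5, 4)

E = (-2/5, 4)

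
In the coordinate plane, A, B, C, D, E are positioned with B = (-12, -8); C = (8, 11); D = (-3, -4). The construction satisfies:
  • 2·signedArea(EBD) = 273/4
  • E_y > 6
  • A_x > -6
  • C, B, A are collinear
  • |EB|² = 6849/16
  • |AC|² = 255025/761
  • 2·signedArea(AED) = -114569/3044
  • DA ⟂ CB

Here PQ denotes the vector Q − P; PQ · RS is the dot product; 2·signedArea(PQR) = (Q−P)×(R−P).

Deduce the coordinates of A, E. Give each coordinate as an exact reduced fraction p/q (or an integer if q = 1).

A = (-4012/761, -1224/761)
E = (3, 25/4)

1. A_x = -4012/761  [C, B, A are collinear ∩ DA ⟂ CB]
2. A_y = -1224/761  [C, B, A are collinear ∩ DA ⟂ CB]
   → A = (-4012/761, -1224/761)
3. E_x = 3  [2·signedArea(EBD) = 273/4 ∩ 2·signedArea(AED) = -114569/3044]
4. E_y = 25/4  [2·signedArea(EBD) = 273/4 ∩ 2·signedArea(AED) = -114569/3044]
   → E = (3, 25/4)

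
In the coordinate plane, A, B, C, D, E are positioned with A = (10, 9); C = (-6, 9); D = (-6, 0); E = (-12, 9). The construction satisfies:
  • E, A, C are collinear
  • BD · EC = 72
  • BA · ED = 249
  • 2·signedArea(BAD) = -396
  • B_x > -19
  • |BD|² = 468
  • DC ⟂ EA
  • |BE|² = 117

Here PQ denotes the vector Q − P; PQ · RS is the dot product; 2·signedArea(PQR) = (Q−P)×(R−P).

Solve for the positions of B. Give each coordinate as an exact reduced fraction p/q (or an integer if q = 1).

1. B_x = -18  [2·signedArea(BAD) = -396 ∩ BD · EC = 72]
2. B_y = 18  [2·signedArea(BAD) = -396 ∩ BD · EC = 72]
   → B = (-18, 18)

B = (-18, 18)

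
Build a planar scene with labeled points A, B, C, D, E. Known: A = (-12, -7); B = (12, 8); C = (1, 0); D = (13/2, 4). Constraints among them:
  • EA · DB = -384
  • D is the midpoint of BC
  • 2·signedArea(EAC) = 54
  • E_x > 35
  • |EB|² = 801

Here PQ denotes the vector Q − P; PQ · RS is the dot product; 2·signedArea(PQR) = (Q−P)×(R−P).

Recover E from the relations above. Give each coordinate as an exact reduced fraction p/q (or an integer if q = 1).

E = (36, 23)

1. E_x = 36  [2·signedArea(EAC) = 54 ∩ EA · DB = -384]
2. E_y = 23  [2·signedArea(EAC) = 54 ∩ EA · DB = -384]
   → E = (36, 23)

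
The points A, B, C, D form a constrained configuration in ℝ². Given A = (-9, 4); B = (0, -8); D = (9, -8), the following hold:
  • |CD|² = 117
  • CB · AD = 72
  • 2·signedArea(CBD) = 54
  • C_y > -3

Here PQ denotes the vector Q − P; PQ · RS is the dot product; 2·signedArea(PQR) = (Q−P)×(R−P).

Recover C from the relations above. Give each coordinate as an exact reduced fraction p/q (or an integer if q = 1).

C = (0, -2)

1. C_x = 0  [2·signedArea(CBD) = 54 ∩ CB · AD = 72]
2. C_y = -2  [2·signedArea(CBD) = 54 ∩ CB · AD = 72]
   → C = (0, -2)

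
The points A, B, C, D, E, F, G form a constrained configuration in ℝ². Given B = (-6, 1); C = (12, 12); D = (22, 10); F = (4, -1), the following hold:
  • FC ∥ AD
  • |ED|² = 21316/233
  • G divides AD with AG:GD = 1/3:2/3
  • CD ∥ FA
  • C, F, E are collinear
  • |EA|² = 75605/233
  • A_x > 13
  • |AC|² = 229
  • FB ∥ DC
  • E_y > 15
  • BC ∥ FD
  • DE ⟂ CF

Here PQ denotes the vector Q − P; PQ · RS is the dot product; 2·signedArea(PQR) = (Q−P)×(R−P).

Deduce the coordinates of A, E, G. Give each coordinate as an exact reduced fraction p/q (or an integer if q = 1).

1. A_x = 14  [FC ∥ AD ∩ CD ∥ FA]
2. A_y = -3  [FC ∥ AD ∩ CD ∥ FA]
   → A = (14, -3)
3. E_x = 3228/233  [C, F, E are collinear ∩ DE ⟂ CF]
4. E_y = 3498/233  [C, F, E are collinear ∩ DE ⟂ CF]
   → E = (3228/233, 3498/233)
5. G_x = 50/3  [G divides AD with AG:GD = 1/3:2/3]
6. G_y = 4/3  [G divides AD with AG:GD = 1/3:2/3]
   → G = (50/3, 4/3)

A = (14, -3)
E = (3228/233, 3498/233)
G = (50/3, 4/3)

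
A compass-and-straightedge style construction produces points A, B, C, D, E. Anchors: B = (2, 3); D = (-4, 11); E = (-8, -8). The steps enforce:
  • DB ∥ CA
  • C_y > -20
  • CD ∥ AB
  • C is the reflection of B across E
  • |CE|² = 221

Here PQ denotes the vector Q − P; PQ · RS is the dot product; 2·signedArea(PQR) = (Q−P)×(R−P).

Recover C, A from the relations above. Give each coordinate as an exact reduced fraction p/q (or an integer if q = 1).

A = (-12, -27)
C = (-18, -19)

1. C_x = -18  [C is the reflection of B across E]
2. C_y = -19  [C is the reflection of B across E]
   → C = (-18, -19)
3. A_x = -12  [CD ∥ AB ∩ DB ∥ CA]
4. A_y = -27  [CD ∥ AB ∩ DB ∥ CA]
   → A = (-12, -27)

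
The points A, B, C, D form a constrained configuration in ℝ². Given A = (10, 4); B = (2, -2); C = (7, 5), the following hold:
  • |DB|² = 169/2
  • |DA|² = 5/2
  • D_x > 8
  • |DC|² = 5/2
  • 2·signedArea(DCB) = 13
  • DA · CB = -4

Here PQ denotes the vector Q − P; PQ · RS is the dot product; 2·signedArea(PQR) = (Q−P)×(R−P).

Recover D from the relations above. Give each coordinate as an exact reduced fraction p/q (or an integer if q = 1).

1. D_x = 17/2  [DA · CB = -4 ∩ 2·signedArea(DCB) = 13]
2. D_y = 9/2  [DA · CB = -4 ∩ 2·signedArea(DCB) = 13]
   → D = (17/2, 9/2)

D = (17/2, 9/2)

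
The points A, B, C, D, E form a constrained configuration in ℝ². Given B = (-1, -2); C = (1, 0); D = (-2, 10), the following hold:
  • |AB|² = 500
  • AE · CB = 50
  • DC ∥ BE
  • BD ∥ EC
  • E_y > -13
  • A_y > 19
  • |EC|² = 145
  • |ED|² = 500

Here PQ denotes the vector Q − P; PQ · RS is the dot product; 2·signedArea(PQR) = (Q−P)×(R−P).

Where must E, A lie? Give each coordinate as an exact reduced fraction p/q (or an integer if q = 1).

1. E_x = 2  [BD ∥ EC ∩ DC ∥ BE]
2. E_y = -12  [BD ∥ EC ∩ DC ∥ BE]
   → E = (2, -12)
3. A_x = -5  [line 2·x + 2·y + -30 = 0 ∩ |AB|² = 500]
4. A_y = 20  [line 2·x + 2·y + -30 = 0 ∩ |AB|² = 500]
   → A = (-5, 20)

A = (-5, 20)
E = (2, -12)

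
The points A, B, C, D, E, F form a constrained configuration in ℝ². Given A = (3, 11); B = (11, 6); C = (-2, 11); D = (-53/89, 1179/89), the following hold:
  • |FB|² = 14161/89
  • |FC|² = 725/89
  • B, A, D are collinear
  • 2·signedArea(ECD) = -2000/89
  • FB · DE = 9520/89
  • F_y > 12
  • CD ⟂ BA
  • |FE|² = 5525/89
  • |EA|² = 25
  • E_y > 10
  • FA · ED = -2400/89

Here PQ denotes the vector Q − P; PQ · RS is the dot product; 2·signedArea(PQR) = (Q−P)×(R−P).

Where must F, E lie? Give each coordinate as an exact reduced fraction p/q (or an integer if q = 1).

E = (8, 11)
F = (27/89, 1129/89)

1. E_x = 8  [line -200/89·x + 125/89·y + 225/89 = 0 ∩ |EA|² = 25]
2. E_y = 11  [line -200/89·x + 125/89·y + 225/89 = 0 ∩ |EA|² = 25]
   → E = (8, 11)
3. F_x = 27/89  [line -765/89·x + 200/89·y + -2305/89 = 0 ∩ |FC|² = 725/89]
4. F_y = 1129/89  [line -765/89·x + 200/89·y + -2305/89 = 0 ∩ |FC|² = 725/89]
   → F = (27/89, 1129/89)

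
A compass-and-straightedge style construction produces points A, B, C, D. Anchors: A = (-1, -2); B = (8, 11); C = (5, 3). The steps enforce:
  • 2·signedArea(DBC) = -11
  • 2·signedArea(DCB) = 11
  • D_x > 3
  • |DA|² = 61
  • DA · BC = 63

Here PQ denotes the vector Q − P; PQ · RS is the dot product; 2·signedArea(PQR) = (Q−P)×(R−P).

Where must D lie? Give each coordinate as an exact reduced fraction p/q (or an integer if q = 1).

1. D_x = 4  [DA · BC = 63 ∩ 2·signedArea(DCB) = 11]
2. D_y = 4  [DA · BC = 63 ∩ 2·signedArea(DCB) = 11]
   → D = (4, 4)

D = (4, 4)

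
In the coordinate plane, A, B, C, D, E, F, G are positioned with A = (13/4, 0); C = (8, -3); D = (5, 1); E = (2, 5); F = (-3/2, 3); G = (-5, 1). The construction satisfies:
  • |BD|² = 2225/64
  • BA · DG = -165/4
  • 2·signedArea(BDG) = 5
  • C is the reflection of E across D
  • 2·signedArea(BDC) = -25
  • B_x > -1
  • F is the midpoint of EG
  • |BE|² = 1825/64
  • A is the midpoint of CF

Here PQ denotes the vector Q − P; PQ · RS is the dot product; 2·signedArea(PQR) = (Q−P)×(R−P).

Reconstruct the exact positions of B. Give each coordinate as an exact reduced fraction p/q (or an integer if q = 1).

1. B_x = -7/8  [2·signedArea(BDG) = 5 ∩ 2·signedArea(BDC) = -25]
2. B_y = 1/2  [2·signedArea(BDG) = 5 ∩ 2·signedArea(BDC) = -25]
   → B = (-7/8, 1/2)

B = (-7/8, 1/2)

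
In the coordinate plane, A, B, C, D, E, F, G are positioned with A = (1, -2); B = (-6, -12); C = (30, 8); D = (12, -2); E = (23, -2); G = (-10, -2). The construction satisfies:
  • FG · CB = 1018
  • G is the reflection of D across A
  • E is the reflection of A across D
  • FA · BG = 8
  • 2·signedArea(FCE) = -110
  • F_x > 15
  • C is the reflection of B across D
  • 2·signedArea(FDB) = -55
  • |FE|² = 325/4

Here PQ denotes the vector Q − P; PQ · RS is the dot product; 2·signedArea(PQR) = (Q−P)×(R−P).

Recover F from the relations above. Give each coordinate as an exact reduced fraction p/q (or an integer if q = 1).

1. F_x = 31/2  [2·signedArea(FCE) = -110 ∩ FA · BG = 8]
2. F_y = 3  [2·signedArea(FCE) = -110 ∩ FA · BG = 8]
   → F = (31/2, 3)

F = (31/2, 3)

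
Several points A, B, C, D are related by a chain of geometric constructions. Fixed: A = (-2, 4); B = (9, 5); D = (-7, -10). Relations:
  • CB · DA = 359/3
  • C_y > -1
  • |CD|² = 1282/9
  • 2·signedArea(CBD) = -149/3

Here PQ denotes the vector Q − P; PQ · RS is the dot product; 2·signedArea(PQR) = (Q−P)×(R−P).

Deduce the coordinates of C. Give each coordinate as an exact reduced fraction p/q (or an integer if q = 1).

C = (0, -1/3)

1. C_x = 0  [2·signedArea(CBD) = -149/3 ∩ CB · DA = 359/3]
2. C_y = -1/3  [2·signedArea(CBD) = -149/3 ∩ CB · DA = 359/3]
   → C = (0, -1/3)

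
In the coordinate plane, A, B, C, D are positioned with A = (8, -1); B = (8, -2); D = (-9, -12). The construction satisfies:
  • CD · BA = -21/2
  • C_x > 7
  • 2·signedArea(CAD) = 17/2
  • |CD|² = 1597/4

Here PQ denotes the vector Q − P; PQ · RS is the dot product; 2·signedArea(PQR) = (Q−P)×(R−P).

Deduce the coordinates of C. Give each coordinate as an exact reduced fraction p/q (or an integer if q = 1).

1. C_x = 8  [CD · BA = -21/2 ∩ 2·signedArea(CAD) = 17/2]
2. C_y = -3/2  [CD · BA = -21/2 ∩ 2·signedArea(CAD) = 17/2]
   → C = (8, -3/2)

C = (8, -3/2)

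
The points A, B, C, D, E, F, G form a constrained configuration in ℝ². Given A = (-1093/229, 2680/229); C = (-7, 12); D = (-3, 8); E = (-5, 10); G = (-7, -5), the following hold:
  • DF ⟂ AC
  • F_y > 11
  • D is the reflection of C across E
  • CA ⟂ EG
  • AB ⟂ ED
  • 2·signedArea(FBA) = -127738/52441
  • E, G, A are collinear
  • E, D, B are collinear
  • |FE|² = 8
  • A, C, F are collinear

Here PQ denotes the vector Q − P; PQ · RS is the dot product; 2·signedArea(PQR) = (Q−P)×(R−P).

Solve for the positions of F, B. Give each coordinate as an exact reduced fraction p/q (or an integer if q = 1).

B = (-1314/229, 2459/229)
F = (-583/229, 2612/229)

1. F_x = -583/229  [A, C, F are collinear ∩ DF ⟂ AC]
2. F_y = 2612/229  [A, C, F are collinear ∩ DF ⟂ AC]
   → F = (-583/229, 2612/229)
3. B_x = -1314/229  [E, D, B are collinear ∩ AB ⟂ ED]
4. B_y = 2459/229  [E, D, B are collinear ∩ AB ⟂ ED]
   → B = (-1314/229, 2459/229)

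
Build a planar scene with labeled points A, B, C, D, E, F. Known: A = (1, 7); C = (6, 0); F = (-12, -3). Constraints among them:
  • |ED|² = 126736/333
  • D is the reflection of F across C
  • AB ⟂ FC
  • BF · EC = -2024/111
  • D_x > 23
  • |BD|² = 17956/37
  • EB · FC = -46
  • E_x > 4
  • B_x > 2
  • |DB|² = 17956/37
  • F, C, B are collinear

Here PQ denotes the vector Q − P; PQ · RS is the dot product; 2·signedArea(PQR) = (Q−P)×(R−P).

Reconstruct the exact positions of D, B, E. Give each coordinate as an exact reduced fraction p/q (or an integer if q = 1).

B = (84/37, -23/37)
D = (24, 3)
E = (176/37, -23/111)

1. D_x = 24  [D is the reflection of F across C]
2. D_y = 3  [D is the reflection of F across C]
   → D = (24, 3)
3. B_x = 84/37  [F, C, B are collinear ∩ AB ⟂ FC]
4. B_y = -23/37  [F, C, B are collinear ∩ AB ⟂ FC]
   → B = (84/37, -23/37)
5. E_x = 176/37  [line -18·x + -3·y + 85 = 0 ∩ |ED|² = 126736/333]
6. E_y = -23/111  [line -18·x + -3·y + 85 = 0 ∩ |ED|² = 126736/333]
   → E = (176/37, -23/111)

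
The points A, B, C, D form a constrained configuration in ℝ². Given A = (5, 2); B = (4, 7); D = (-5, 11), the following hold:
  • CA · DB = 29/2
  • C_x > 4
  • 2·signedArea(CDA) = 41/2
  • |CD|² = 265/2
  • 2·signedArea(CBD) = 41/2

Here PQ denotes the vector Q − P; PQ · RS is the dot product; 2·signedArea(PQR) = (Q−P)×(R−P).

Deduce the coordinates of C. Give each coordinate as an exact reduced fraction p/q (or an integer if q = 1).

C = (9/2, 9/2)

1. C_x = 9/2  [2·signedArea(CBD) = 41/2 ∩ 2·signedArea(CDA) = 41/2]
2. C_y = 9/2  [2·signedArea(CBD) = 41/2 ∩ 2·signedArea(CDA) = 41/2]
   → C = (9/2, 9/2)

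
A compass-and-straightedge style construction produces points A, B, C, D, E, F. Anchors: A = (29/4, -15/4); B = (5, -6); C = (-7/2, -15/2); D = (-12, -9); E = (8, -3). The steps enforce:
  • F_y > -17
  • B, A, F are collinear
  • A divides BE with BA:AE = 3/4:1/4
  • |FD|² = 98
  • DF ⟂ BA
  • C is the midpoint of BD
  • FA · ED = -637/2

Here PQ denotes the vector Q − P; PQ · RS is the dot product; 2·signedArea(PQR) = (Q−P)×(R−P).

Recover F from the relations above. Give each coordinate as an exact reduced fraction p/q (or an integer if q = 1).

F = (-5, -16)

1. F_x = -5  [B, A, F are collinear ∩ DF ⟂ BA]
2. F_y = -16  [B, A, F are collinear ∩ DF ⟂ BA]
   → F = (-5, -16)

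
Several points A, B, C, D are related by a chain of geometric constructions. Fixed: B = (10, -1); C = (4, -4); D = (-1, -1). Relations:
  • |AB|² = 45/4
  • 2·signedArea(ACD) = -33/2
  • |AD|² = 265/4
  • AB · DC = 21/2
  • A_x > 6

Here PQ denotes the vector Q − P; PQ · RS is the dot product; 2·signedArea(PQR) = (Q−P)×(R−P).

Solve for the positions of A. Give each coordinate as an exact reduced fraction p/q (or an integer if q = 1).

1. A_x = 7  [2·signedArea(ACD) = -33/2 ∩ AB · DC = 21/2]
2. A_y = -5/2  [2·signedArea(ACD) = -33/2 ∩ AB · DC = 21/2]
   → A = (7, -5/2)

A = (7, -5/2)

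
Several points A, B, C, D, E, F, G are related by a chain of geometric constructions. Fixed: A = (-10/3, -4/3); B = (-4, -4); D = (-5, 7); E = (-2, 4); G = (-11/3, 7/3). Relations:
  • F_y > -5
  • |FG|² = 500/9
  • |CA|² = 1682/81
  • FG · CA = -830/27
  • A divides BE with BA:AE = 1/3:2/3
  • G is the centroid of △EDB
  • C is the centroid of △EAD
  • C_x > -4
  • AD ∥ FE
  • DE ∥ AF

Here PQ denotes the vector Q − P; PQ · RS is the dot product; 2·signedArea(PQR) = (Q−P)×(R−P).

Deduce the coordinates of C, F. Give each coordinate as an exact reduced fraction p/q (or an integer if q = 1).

C = (-31/9, 29/9)
F = (-1/3, -13/3)

1. C_x = -31/9  [C is the centroid of △EAD]
2. C_y = 29/9  [C is the centroid of △EAD]
   → C = (-31/9, 29/9)
3. F_x = -1/3  [AD ∥ FE ∩ DE ∥ AF]
4. F_y = -13/3  [AD ∥ FE ∩ DE ∥ AF]
   → F = (-1/3, -13/3)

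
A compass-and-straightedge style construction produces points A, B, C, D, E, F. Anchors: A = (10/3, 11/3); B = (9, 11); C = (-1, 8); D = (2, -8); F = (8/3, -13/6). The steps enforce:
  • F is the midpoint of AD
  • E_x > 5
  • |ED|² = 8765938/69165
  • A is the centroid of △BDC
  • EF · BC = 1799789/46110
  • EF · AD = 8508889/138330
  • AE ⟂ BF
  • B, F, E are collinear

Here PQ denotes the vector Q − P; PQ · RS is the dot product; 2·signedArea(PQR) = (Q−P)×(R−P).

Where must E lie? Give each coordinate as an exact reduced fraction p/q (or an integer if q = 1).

E = (116903/23055, 65269/23055)

1. E_x = 116903/23055  [B, F, E are collinear ∩ AE ⟂ BF]
2. E_y = 65269/23055  [B, F, E are collinear ∩ AE ⟂ BF]
   → E = (116903/23055, 65269/23055)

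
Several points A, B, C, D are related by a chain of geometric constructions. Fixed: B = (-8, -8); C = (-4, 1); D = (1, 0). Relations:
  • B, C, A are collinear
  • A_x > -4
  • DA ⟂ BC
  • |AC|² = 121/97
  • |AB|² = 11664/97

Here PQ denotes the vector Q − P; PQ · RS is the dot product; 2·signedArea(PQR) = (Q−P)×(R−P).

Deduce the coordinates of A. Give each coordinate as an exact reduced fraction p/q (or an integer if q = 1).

A = (-344/97, 196/97)

1. A_x = -344/97  [B, C, A are collinear ∩ DA ⟂ BC]
2. A_y = 196/97  [B, C, A are collinear ∩ DA ⟂ BC]
   → A = (-344/97, 196/97)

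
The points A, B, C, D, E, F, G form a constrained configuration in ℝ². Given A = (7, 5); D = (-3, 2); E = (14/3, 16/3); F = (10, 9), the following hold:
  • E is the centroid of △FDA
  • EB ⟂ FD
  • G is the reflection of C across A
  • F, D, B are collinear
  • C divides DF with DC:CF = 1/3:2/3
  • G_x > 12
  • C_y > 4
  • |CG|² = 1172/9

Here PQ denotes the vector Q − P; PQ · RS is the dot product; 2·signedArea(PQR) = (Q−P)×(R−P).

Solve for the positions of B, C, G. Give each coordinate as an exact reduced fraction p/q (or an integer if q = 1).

B = (945/218, 1297/218)
C = (4/3, 13/3)
G = (38/3, 17/3)

1. B_x = 945/218  [F, D, B are collinear ∩ EB ⟂ FD]
2. B_y = 1297/218  [F, D, B are collinear ∩ EB ⟂ FD]
   → B = (945/218, 1297/218)
3. C_x = 4/3  [C divides DF with DC:CF = 1/3:2/3]
4. C_y = 13/3  [C divides DF with DC:CF = 1/3:2/3]
   → C = (4/3, 13/3)
5. G_x = 38/3  [G is the reflection of C across A]
6. G_y = 17/3  [G is the reflection of C across A]
   → G = (38/3, 17/3)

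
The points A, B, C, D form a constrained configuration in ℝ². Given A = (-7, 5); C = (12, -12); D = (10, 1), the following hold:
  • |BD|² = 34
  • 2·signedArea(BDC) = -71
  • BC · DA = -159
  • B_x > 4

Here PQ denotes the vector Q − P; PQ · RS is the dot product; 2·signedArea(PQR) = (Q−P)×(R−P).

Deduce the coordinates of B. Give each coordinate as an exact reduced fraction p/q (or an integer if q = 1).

1. B_x = 5  [BC · DA = -159 ∩ 2·signedArea(BDC) = -71]
2. B_y = -2  [BC · DA = -159 ∩ 2·signedArea(BDC) = -71]
   → B = (5, -2)

B = (5, -2)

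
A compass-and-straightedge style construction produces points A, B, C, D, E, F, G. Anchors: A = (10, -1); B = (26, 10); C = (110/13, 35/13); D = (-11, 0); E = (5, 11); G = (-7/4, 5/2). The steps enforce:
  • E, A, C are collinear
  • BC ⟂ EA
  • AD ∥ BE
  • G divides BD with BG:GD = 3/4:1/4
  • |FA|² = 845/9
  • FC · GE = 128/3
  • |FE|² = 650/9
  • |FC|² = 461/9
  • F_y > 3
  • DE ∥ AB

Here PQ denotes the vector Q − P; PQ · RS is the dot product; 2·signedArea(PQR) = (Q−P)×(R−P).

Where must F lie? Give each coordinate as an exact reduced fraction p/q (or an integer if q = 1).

1. F_x = 4/3  [line -27/4·x + -17/2·y + 112/3 = 0 ∩ |FC|² = 461/9]
2. F_y = 10/3  [line -27/4·x + -17/2·y + 112/3 = 0 ∩ |FC|² = 461/9]
   → F = (4/3, 10/3)

F = (4/3, 10/3)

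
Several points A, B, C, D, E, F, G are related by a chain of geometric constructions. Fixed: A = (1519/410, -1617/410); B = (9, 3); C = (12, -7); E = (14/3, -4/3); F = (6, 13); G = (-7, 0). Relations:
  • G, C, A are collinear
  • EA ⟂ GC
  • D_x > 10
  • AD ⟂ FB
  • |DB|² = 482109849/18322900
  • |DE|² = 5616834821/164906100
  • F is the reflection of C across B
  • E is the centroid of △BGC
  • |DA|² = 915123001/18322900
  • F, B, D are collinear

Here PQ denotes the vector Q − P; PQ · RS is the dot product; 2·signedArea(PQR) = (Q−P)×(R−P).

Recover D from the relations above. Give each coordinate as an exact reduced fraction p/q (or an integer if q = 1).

D = (468081/44690, -8550/4469)

1. D_x = 468081/44690  [F, B, D are collinear ∩ AD ⟂ FB]
2. D_y = -8550/4469  [F, B, D are collinear ∩ AD ⟂ FB]
   → D = (468081/44690, -8550/4469)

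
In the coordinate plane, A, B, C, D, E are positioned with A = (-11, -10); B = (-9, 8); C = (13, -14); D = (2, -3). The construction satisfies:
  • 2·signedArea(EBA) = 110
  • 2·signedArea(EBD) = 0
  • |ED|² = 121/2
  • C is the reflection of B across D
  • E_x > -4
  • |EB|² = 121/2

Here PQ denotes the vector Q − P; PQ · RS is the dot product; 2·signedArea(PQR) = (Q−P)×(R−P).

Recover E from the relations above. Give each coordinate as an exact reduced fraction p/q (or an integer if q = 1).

1. E_x = -7/2  [2·signedArea(EBD) = 0 ∩ 2·signedArea(EBA) = 110]
2. E_y = 5/2  [2·signedArea(EBD) = 0 ∩ 2·signedArea(EBA) = 110]
   → E = (-7/2, 5/2)

E = (-7/2, 5/2)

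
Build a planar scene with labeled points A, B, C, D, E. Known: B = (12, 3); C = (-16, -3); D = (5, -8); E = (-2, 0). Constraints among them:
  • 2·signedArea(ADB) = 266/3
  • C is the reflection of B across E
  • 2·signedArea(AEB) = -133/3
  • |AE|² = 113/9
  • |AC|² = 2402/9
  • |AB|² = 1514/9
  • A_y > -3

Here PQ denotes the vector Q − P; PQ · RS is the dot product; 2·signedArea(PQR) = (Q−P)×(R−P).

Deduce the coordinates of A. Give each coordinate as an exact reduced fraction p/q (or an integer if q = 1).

1. A_x = 1/3  [2·signedArea(ADB) = 266/3 ∩ 2·signedArea(AEB) = -133/3]
2. A_y = -8/3  [2·signedArea(ADB) = 266/3 ∩ 2·signedArea(AEB) = -133/3]
   → A = (1/3, -8/3)

A = (1/3, -8/3)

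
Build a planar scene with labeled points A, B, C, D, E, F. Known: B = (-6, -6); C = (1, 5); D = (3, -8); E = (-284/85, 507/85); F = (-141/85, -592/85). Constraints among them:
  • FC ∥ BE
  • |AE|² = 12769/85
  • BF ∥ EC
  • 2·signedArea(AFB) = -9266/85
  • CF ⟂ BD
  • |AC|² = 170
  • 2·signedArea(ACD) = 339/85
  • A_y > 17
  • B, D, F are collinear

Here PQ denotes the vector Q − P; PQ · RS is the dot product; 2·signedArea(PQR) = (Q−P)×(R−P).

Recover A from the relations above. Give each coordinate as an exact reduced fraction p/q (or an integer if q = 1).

1. A_x = -58/85  [2·signedArea(AFB) = -9266/85 ∩ 2·signedArea(ACD) = 339/85]
2. A_y = 1524/85  [2·signedArea(AFB) = -9266/85 ∩ 2·signedArea(ACD) = 339/85]
   → A = (-58/85, 1524/85)

A = (-58/85, 1524/85)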